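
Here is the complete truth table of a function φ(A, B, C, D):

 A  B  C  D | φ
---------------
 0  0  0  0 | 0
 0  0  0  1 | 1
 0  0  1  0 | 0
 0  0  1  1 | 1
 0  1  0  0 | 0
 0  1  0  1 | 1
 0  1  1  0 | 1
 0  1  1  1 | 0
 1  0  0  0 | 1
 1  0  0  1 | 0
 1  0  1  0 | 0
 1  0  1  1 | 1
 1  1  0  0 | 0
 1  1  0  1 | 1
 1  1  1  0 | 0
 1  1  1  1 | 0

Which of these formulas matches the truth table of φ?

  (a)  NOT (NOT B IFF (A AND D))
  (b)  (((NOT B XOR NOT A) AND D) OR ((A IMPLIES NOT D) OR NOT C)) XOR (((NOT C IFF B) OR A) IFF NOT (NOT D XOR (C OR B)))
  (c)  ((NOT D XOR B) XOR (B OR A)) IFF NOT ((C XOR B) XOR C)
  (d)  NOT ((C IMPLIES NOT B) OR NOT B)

(a) fails at (0,0,0,0): the formula yields 1, φ is 0.
(c) fails at (0,0,0,0): the formula yields 1, φ is 0.
(d) fails at (0,0,0,1): the formula yields 0, φ is 1.
That leaves (b). Evaluating it on every row reproduces the table of φ exactly.

b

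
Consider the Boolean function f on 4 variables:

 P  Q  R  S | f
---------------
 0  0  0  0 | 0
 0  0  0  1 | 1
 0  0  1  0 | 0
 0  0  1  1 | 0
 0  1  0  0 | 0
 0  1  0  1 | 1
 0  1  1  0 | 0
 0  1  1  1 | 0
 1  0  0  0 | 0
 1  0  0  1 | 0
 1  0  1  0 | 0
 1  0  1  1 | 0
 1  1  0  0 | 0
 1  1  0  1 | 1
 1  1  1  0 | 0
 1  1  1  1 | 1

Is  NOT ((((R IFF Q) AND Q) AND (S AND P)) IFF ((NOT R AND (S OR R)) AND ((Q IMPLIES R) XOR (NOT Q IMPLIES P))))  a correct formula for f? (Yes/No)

Test each input against both f and the formula:
  P=0, Q=0, R=0, S=0: formula gives 0, f = 0 ✓
  P=0, Q=0, R=0, S=1: formula gives 1, f = 1 ✓
  P=0, Q=0, R=1, S=0: formula gives 0, f = 0 ✓
  P=0, Q=0, R=1, S=1: formula gives 0, f = 0 ✓
  …and likewise for the remaining 12 rows.
No disagreement on any input; they are logically equivalent.

Yes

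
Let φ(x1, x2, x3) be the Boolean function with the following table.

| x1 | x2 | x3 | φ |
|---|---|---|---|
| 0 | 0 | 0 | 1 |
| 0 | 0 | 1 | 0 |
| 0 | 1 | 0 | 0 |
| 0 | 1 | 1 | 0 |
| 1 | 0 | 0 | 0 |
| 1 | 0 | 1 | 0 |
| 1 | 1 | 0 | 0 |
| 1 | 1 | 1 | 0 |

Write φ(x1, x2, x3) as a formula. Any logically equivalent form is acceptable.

φ(x1, x2, x3) = not ((x1 or x2) or x3)

The output is 1 only when every input is 0 — NOR of all inputs.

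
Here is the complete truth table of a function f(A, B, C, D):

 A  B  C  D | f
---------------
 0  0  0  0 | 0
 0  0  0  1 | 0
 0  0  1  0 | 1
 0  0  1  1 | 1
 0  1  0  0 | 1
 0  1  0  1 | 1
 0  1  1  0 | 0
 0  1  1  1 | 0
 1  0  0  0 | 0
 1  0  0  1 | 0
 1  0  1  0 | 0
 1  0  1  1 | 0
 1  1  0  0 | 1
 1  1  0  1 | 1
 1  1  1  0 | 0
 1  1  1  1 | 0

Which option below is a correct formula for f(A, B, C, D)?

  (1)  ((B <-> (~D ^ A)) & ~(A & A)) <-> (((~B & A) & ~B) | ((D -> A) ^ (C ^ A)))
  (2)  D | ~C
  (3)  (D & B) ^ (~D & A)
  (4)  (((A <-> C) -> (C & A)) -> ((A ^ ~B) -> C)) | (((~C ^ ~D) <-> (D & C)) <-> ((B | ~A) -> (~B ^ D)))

1

(2): at (0,0,0,0) it gives 1, but f = 0 — eliminated.
(3): at (0,0,1,0) it gives 0, but f = 1 — eliminated.
(4): at (0,0,0,0) it gives 1, but f = 0 — eliminated.
That leaves (1). Evaluating it on every row reproduces the table of f exactly.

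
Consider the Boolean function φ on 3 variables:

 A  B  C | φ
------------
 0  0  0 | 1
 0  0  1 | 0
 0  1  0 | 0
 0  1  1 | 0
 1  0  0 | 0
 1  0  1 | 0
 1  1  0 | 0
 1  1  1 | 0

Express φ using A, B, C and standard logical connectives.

The output is 1 only when every input is 0 — NOR of all inputs.

φ(A, B, C) = ~((A | B) | C)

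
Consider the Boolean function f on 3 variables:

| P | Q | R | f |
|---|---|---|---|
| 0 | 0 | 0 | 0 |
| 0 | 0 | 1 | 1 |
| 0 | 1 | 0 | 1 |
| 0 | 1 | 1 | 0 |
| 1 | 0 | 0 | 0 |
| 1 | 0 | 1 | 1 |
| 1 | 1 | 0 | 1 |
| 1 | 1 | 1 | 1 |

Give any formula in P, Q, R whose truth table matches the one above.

There are just 3 zero rows: (0,0,0), (0,1,1), (1,0,0). Their minterms are ¬P·¬Q·¬R, ¬P·Q·R, P·¬Q·¬R; the OR of those covers precisely the 0-outputs, and negating it yields f.

f(P, Q, R) = ((((P' · Q') · R') + ((P' · Q) · R)) + ((P · Q') · R'))'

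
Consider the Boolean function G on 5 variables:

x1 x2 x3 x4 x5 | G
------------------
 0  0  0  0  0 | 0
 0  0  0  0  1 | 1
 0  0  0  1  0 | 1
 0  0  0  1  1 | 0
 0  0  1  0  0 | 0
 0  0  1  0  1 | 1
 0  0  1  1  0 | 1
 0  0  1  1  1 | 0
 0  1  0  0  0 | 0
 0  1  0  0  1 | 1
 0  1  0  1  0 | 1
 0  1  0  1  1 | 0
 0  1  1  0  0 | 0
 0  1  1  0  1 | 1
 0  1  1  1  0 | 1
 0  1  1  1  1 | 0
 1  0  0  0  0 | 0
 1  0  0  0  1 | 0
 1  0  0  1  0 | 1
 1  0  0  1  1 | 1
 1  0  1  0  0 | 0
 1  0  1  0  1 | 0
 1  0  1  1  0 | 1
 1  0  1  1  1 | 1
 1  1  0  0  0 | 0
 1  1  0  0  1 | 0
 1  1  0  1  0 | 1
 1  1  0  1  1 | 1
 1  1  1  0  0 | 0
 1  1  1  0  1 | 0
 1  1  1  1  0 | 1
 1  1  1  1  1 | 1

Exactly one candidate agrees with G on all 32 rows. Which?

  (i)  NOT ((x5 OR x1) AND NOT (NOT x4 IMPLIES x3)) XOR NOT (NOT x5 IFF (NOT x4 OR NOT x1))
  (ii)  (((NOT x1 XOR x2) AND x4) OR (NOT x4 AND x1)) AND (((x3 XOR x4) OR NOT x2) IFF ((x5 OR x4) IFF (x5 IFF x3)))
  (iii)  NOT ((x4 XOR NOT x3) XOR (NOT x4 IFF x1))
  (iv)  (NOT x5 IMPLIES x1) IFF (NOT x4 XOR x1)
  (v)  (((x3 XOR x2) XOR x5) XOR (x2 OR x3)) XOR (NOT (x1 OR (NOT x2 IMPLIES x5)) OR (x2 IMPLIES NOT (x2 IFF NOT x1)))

(i) disagrees with G on (0,0,0,0,0) (formula → 1, table → 0); rule it out.
(ii) disagrees with G on (0,0,0,0,1) (formula → 0, table → 1); rule it out.
(iii) disagrees with G on (0,0,0,0,1) (formula → 0, table → 1); rule it out.
(v) disagrees with G on (0,0,0,0,0) (formula → 1, table → 0); rule it out.
(iv) is the remaining candidate, and it agrees with G on all 32 inputs.

iv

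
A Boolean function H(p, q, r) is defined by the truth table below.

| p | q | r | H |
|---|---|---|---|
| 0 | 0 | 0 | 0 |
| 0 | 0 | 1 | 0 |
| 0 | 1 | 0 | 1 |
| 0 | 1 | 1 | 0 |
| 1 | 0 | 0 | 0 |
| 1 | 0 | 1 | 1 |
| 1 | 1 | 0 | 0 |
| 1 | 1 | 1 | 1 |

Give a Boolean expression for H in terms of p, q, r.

The 1-rows are (0,1,0), (1,0,1), (1,1,1). Each contributes one minterm — ¬p·q·¬r; p·¬q·r; p·q·r — and their disjunction is a sum-of-products form of H.

H(p, q, r) = (((~p & q) & ~r) | ((p & ~q) & r)) | ((p & q) & r)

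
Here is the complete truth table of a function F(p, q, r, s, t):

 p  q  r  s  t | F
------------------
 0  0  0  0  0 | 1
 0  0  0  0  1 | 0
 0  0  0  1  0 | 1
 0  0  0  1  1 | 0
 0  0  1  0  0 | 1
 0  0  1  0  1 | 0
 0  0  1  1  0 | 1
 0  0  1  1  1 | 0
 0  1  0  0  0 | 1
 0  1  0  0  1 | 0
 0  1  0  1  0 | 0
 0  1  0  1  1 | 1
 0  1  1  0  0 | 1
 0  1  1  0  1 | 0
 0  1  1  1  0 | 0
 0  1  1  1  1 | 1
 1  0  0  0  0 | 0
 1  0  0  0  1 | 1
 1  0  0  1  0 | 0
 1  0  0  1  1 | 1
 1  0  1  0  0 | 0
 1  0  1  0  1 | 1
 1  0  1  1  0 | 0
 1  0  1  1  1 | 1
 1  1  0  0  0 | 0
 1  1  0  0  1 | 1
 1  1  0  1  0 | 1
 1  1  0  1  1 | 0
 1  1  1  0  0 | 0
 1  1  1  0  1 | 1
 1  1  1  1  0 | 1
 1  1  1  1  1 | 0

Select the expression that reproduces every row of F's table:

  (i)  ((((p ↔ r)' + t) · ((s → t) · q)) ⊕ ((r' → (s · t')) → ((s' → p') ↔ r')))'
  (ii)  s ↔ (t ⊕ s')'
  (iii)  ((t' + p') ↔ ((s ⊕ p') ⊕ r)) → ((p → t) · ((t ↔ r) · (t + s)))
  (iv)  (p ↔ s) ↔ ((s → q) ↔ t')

(i) disagrees with F on (0,0,0,0,0) (formula → 0, table → 1); rule it out.
(ii) disagrees with F on (0,1,0,1,0) (formula → 1, table → 0); rule it out.
(iii) disagrees with F on (0,0,0,0,0) (formula → 0, table → 1); rule it out.
Only (iv) survives; checking it on all 32 rows confirms it matches F.

iv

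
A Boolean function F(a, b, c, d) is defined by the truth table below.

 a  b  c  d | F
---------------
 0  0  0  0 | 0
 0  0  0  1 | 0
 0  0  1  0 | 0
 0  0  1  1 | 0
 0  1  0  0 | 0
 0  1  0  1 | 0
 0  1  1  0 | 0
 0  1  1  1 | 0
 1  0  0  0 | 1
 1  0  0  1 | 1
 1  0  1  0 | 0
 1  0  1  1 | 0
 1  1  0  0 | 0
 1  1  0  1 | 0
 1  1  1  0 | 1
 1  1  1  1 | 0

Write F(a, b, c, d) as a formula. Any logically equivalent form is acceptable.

Collect the rows where F=1 — (1,0,0,0), (1,0,0,1), (1,1,1,0) — and write one minterm per row: a·¬b·¬c·¬d, a·¬b·¬c·d, a·b·c·¬d. Their union (logical OR) reproduces the table exactly.

F(a, b, c, d) = ((((a and not b) and not c) and not d) or (((a and not b) and not c) and d)) or (((a and b) and c) and not d)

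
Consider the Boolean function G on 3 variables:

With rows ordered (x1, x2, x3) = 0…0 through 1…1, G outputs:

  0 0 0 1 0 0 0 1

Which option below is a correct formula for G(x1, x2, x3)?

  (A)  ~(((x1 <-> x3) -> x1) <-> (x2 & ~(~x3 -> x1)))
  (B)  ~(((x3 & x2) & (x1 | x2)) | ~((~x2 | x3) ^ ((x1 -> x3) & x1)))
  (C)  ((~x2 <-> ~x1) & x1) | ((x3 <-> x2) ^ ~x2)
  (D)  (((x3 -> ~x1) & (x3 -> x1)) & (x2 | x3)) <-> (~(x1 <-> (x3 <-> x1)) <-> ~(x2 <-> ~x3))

(A): at (0,0,1) it gives 1, but G = 0 — eliminated.
(B): at (0,0,0) it gives 1, but G = 0 — eliminated.
(C): at (0,0,1) it gives 1, but G = 0 — eliminated.
Only (D) survives; checking it on all 8 rows confirms it matches G.

D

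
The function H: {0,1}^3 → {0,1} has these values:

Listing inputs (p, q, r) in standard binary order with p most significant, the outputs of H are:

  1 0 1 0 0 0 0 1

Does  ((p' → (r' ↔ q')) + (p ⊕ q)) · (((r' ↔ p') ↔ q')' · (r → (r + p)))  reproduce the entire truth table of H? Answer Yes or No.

Test each input against both H and the formula:
  p=0, q=0, r=0: formula gives 0, but H = 1 ✗
A single disagreement suffices: at (0,0,0) they differ, so the formula does not compute H.

No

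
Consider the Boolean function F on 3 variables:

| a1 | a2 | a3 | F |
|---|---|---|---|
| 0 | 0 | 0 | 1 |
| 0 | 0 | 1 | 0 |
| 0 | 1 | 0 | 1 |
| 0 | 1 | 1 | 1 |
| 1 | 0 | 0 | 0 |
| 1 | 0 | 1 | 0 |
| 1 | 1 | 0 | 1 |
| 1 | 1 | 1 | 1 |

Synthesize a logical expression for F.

F(a1, a2, a3) = ¬((((¬a1 ∧ ¬a2) ∧ a3) ∨ ((a1 ∧ ¬a2) ∧ ¬a3)) ∨ ((a1 ∧ ¬a2) ∧ a3))

The 0-rows are (0,0,1), (1,0,0), (1,0,1). Take each as a conjunction (¬a1·¬a2·a3, a1·¬a2·¬a3, a1·¬a2·a3), form their disjunction, and complement — that gives a formula that is 1 everywhere F is.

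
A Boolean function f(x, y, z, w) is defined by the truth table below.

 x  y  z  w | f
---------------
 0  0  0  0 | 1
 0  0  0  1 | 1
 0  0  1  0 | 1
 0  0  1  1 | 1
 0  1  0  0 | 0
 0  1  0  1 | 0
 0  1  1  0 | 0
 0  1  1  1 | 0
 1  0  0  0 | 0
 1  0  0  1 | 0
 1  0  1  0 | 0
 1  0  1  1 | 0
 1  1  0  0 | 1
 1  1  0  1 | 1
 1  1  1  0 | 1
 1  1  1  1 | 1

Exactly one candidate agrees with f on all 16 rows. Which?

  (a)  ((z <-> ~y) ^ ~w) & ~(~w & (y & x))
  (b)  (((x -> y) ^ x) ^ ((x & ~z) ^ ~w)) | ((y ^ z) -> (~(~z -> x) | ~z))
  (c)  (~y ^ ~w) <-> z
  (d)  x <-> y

d

(a) disagrees with f on (0,0,0,1) (formula → 0, table → 1); rule it out.
(b) disagrees with f on (0,0,1,0) (formula → 0, table → 1); rule it out.
(c) disagrees with f on (0,0,0,1) (formula → 0, table → 1); rule it out.
(d) is the remaining candidate, and it agrees with f on all 16 inputs.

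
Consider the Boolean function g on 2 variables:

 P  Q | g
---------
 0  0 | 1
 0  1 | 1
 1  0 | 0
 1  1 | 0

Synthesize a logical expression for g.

g(P, Q) = not P

The output is the negation of P.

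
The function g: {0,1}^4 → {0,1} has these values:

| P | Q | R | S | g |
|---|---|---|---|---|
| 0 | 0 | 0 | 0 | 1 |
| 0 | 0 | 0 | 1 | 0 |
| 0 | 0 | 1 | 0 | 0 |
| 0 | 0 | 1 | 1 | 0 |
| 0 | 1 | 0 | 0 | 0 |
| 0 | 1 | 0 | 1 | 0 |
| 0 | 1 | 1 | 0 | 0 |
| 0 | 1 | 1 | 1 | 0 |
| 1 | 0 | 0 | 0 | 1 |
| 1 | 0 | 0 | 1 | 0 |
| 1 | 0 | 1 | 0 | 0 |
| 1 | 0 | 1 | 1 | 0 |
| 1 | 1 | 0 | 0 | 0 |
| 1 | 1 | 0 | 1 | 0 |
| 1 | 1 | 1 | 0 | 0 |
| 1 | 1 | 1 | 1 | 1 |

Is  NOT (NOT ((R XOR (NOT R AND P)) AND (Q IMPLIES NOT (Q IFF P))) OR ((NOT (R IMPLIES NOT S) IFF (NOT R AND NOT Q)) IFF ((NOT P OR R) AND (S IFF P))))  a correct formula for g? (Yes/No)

No

Evaluate NOT (NOT ((R XOR (NOT R AND P)) AND (Q IMPLIES NOT (Q IFF P))) OR ((NOT (R IMPLIES NOT S) IFF (NOT R AND NOT Q)) IFF ((NOT P OR R) AND (S IFF P)))) on each row and compare to g:
  P=0, Q=0, R=0, S=0: formula gives 0, but g = 1 ✗
Row (0,0,0,0) is a counterexample, so the formula is not equivalent to g.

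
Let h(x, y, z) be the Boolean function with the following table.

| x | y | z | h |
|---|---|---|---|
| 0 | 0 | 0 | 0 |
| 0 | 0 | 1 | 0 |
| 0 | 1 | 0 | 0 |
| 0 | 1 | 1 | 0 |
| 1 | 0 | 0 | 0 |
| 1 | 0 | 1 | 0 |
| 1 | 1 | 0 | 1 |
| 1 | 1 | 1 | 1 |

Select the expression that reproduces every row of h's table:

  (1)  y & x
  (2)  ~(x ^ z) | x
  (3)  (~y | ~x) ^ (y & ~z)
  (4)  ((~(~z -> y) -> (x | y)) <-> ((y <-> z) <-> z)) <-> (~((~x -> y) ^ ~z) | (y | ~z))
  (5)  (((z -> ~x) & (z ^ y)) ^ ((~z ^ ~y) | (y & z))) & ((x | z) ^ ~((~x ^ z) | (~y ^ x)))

1

(2) fails at (0,0,0): the formula yields 1, h is 0.
(3) fails at (0,0,0): the formula yields 1, h is 0.
(4) fails at (0,0,0): the formula yields 1, h is 0.
(5) fails at (1,0,1): the formula yields 1, h is 0.
That leaves (1). Evaluating it on every row reproduces the table of h exactly.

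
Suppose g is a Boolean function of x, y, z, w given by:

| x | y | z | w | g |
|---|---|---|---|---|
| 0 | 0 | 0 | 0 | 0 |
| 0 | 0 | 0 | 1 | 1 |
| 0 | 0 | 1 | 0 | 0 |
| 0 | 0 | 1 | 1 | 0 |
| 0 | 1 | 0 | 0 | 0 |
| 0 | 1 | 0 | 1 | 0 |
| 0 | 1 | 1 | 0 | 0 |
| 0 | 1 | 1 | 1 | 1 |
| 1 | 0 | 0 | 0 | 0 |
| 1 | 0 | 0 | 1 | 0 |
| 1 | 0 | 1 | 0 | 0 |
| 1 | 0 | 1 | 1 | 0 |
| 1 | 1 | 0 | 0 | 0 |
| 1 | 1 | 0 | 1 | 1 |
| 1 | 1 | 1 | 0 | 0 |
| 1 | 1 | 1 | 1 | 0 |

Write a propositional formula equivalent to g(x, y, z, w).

g(x, y, z, w) = ((((x' · y') · z') · w) + (((x' · y) · z) · w)) + (((x · y) · z') · w)

Collect the rows where g=1 — (0,0,0,1), (0,1,1,1), (1,1,0,1) — and write one minterm per row: ¬x·¬y·¬z·w, ¬x·y·z·w, x·y·¬z·w. Their union (logical OR) reproduces the table exactly.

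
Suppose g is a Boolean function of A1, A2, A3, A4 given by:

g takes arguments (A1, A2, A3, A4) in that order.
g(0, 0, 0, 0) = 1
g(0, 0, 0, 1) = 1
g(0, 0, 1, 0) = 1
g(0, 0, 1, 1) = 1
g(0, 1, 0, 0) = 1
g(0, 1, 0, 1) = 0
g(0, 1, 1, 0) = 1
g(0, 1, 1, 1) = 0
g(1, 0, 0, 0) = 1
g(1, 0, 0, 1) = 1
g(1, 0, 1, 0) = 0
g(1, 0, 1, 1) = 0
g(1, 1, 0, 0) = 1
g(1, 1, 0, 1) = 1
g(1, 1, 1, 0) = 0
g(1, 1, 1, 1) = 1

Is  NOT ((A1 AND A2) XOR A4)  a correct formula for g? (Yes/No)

No

Evaluate NOT ((A1 AND A2) XOR A4) on each row and compare to g:
  A1=0, A2=0, A3=0, A4=0: formula gives 1, g = 1 ✓
  A1=0, A2=0, A3=0, A4=1: formula gives 0, but g = 1 ✗
Row (0,0,0,1) is a counterexample, so the formula is not equivalent to g.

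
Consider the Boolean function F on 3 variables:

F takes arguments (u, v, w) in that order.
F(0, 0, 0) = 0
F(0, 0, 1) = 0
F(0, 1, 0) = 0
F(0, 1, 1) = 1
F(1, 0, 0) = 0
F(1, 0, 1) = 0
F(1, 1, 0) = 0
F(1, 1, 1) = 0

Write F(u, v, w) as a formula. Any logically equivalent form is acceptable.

F(u, v, w) = (NOT u AND v) AND w

F is 1 on exactly one input, (0,1,1), whose minterm is ¬u·v·w. So F is just that conjunction.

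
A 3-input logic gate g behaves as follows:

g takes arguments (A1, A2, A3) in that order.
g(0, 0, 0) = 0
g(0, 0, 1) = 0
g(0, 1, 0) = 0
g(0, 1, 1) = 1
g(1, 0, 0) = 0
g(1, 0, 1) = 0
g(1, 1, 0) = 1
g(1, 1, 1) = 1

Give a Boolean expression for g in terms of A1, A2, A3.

g(A1, A2, A3) = (((NOT A1 AND A2) AND A3) OR ((A1 AND A2) AND NOT A3)) OR ((A1 AND A2) AND A3)

g=1 on 3 inputs: (0,1,1), (1,1,0), (1,1,1). Reading each as a conjunction of literals (¬A1·A2·A3, A1·A2·¬A3, A1·A2·A3) and taking the OR gives the canonical DNF.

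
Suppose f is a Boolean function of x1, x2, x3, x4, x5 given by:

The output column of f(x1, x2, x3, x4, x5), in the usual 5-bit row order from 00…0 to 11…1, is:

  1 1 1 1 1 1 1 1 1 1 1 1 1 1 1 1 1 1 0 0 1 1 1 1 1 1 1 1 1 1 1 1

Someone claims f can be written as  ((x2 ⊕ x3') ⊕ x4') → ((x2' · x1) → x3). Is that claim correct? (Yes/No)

Yes

Evaluate ((x2 ⊕ x3') ⊕ x4') → ((x2' · x1) → x3) on each row and compare to f:
  x1=0, x2=0, x3=0, x4=0, x5=0: formula gives 1, f = 1 ✓
  x1=0, x2=0, x3=0, x4=0, x5=1: formula gives 1, f = 1 ✓
  x1=0, x2=0, x3=0, x4=1, x5=0: formula gives 1, f = 1 ✓
  x1=0, x2=0, x3=0, x4=1, x5=1: formula gives 1, f = 1 ✓
  …and likewise for the remaining 28 rows.
No disagreement on any input; they are logically equivalent.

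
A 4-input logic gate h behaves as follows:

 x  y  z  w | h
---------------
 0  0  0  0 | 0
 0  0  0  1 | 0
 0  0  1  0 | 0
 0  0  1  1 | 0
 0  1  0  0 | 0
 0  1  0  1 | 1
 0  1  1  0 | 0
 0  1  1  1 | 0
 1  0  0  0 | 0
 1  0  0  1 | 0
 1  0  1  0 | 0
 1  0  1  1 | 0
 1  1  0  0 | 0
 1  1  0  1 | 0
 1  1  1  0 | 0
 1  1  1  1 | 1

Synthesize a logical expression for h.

h=1 on 2 inputs: (0,1,0,1), (1,1,1,1). Reading each as a conjunction of literals (¬x·y·¬z·w, x·y·z·w) and taking the OR gives the canonical DNF.

h(x, y, z, w) = (((~x & y) & ~z) & w) | (((x & y) & z) & w)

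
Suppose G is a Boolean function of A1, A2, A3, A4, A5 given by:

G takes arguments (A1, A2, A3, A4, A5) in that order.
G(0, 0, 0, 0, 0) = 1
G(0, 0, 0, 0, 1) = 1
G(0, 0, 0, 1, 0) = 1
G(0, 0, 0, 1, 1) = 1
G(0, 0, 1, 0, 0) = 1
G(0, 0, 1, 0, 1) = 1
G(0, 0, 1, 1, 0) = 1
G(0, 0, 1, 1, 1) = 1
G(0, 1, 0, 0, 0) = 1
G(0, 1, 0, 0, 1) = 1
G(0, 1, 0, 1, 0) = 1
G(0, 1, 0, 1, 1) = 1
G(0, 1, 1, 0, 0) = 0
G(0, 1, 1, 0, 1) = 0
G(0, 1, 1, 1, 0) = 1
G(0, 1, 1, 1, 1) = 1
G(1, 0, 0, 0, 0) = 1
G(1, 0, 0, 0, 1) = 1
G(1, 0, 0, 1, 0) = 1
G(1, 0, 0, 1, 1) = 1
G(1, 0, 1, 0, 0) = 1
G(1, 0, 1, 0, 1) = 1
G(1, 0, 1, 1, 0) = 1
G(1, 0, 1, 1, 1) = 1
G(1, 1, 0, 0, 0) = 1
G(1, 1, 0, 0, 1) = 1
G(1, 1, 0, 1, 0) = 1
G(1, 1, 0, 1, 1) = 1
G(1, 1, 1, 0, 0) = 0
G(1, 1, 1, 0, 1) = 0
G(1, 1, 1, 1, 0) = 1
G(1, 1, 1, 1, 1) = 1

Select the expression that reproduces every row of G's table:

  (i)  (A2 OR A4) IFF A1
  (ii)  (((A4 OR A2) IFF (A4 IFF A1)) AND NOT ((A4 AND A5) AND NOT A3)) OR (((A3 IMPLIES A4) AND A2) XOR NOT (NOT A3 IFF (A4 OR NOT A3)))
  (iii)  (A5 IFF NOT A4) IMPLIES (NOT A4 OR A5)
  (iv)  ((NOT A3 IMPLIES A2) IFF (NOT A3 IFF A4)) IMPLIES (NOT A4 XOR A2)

(i): at (0,0,0,1,0) it gives 0, but G = 1 — eliminated.
(ii): at (0,0,0,0,0) it gives 0, but G = 1 — eliminated.
(iii): at (0,0,0,1,0) it gives 0, but G = 1 — eliminated.
(iv) is the remaining candidate, and it agrees with G on all 32 inputs.

iv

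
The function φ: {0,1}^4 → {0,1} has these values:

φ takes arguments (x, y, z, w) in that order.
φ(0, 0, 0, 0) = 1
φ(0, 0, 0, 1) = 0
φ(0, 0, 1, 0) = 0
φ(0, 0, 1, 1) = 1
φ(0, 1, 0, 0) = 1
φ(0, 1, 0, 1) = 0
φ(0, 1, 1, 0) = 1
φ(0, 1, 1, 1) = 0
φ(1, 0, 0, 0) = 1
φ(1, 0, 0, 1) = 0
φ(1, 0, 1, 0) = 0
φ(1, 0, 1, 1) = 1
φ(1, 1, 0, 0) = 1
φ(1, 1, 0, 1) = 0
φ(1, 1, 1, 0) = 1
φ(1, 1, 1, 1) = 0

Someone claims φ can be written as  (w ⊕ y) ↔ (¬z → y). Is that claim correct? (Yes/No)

Check the formula against φ row by row:
  x=0, y=0, z=0, w=0: formula gives 1, φ = 1 ✓
  x=0, y=0, z=0, w=1: formula gives 0, φ = 0 ✓
  x=0, y=0, z=1, w=0: formula gives 0, φ = 0 ✓
  x=0, y=0, z=1, w=1: formula gives 1, φ = 1 ✓
  … (the remaining 12 rows also agree.)
All 16 rows match — the expression computes φ exactly.

Yes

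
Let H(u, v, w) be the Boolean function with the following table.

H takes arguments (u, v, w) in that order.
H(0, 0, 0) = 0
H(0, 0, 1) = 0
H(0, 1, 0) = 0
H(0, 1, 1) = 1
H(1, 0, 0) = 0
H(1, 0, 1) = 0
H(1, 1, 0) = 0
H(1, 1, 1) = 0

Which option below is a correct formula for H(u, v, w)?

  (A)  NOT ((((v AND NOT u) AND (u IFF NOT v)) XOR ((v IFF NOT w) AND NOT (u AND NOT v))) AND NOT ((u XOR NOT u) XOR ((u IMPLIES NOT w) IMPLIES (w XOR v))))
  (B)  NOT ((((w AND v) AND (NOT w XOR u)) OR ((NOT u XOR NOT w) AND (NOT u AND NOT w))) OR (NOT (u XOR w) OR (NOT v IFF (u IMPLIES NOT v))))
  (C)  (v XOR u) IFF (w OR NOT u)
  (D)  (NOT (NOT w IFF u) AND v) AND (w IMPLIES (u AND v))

(A) disagrees with H on (0,0,0) (formula → 1, table → 0); rule it out.
(C) disagrees with H on (0,1,0) (formula → 1, table → 0); rule it out.
(D) disagrees with H on (0,1,0) (formula → 1, table → 0); rule it out.
(B) is the remaining candidate, and it agrees with H on all 8 inputs.

B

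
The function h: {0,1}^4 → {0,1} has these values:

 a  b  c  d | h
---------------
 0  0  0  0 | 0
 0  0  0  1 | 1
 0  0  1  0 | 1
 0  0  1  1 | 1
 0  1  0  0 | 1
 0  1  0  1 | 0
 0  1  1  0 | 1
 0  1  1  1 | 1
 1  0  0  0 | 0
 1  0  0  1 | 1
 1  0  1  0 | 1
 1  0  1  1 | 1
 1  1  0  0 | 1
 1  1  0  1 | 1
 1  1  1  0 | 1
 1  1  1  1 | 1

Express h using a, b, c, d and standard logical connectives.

h(a, b, c, d) = NOT (((((NOT a AND NOT b) AND NOT c) AND NOT d) OR (((NOT a AND b) AND NOT c) AND d)) OR (((a AND NOT b) AND NOT c) AND NOT d))

h is 0 on only 3 rows — (0,0,0,0), (0,1,0,1), (1,0,0,0). Writing each as a minterm (¬a·¬b·¬c·¬d, ¬a·b·¬c·d, a·¬b·¬c·¬d) and OR-ing them characterizes exactly where h=0, so h is the negation of that disjunction.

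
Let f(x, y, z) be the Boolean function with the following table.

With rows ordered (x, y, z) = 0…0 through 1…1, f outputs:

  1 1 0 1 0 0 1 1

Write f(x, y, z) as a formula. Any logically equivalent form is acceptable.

f(x, y, z) = not ((((not x and y) and not z) or ((x and not y) and not z)) or ((x and not y) and z))

f is 0 on only 3 rows — (0,1,0), (1,0,0), (1,0,1). Writing each as a minterm (¬x·y·¬z, x·¬y·¬z, x·¬y·z) and OR-ing them characterizes exactly where f=0, so f is the negation of that disjunction.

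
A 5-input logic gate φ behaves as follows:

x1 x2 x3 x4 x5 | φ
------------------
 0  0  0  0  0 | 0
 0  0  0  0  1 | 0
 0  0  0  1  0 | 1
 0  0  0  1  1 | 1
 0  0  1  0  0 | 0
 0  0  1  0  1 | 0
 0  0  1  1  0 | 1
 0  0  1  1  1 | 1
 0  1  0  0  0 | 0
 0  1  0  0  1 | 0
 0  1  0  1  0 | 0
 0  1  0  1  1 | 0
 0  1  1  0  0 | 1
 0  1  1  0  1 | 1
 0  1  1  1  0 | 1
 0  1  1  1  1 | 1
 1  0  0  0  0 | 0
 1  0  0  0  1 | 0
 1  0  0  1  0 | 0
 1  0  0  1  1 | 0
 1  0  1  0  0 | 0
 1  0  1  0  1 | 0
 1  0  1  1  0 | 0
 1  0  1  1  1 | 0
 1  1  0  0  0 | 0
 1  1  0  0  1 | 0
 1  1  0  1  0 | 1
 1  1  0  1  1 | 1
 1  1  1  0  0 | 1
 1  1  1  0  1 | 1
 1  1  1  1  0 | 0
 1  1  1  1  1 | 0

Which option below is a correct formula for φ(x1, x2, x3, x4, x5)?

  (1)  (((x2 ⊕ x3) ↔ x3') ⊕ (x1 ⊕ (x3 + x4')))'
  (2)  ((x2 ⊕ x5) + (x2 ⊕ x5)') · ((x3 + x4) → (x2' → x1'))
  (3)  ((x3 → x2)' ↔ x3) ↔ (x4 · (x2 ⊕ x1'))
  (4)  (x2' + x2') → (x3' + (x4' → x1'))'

(1): at (0,0,1,1,0) it gives 0, but φ = 1 — eliminated.
(2): at (0,0,0,0,0) it gives 1, but φ = 0 — eliminated.
(4): at (0,0,0,1,0) it gives 0, but φ = 1 — eliminated.
(3) is the remaining candidate, and it agrees with φ on all 32 inputs.

3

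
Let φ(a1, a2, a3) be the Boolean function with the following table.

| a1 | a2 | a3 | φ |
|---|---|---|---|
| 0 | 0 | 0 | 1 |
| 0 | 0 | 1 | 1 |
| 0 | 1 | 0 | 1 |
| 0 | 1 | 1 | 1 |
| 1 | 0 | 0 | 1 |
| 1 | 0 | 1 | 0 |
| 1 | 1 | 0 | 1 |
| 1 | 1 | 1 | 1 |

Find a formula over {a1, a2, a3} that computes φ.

φ(a1, a2, a3) = ((a1 · a2') · a3)'

Only row (1,0,1) gives 0. So φ is 1 everywhere except there — the complement of the minterm a1·¬a2·a3.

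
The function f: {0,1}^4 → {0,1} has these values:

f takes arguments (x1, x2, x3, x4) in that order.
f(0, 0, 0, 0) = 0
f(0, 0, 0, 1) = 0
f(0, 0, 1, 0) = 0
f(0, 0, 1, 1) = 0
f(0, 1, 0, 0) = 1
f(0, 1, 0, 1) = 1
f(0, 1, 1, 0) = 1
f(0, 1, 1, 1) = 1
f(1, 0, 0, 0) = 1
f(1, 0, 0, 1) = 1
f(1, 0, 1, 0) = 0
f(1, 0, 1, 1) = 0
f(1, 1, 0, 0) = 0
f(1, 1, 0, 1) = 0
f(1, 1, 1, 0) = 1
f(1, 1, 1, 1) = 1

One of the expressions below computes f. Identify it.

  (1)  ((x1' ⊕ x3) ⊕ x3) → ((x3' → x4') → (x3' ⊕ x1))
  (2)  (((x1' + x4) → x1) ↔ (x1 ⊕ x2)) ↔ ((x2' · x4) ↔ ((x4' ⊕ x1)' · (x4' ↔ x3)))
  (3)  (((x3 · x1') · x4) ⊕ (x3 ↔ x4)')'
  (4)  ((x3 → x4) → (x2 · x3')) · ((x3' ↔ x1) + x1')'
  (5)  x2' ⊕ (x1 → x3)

5

(1) fails at (0,0,0,0): the formula yields 1, f is 0.
(2) fails at (0,0,0,0): the formula yields 1, f is 0.
(3) fails at (0,0,0,0): the formula yields 1, f is 0.
(4) fails at (0,1,0,0): the formula yields 0, f is 1.
Only (5) survives; checking it on all 16 rows confirms it matches f.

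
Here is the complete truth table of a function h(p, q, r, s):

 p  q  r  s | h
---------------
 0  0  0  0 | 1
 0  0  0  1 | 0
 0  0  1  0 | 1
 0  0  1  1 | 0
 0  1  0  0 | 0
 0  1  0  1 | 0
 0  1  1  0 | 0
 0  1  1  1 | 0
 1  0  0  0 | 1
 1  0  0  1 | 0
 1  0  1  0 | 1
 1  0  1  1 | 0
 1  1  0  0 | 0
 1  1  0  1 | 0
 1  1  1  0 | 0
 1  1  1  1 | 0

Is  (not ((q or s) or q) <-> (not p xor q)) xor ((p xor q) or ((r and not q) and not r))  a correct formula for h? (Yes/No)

Yes

Check the formula against h row by row:
  p=0, q=0, r=0, s=0: formula gives 1, h = 1 ✓
  p=0, q=0, r=0, s=1: formula gives 0, h = 0 ✓
  p=0, q=0, r=1, s=0: formula gives 1, h = 1 ✓
  p=0, q=0, r=1, s=1: formula gives 0, h = 0 ✓
  …and likewise for the remaining 12 rows.
No disagreement on any input; they are logically equivalent.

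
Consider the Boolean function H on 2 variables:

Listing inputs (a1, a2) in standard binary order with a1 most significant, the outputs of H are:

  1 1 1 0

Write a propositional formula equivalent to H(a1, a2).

The output is 0 only when every input is 1 — NAND of all inputs.

H(a1, a2) = (a1 · a2)'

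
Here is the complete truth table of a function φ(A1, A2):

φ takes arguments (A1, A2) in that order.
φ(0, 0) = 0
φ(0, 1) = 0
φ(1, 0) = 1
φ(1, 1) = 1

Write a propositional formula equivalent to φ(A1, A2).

φ(A1, A2) = A1

The output simply equals A1.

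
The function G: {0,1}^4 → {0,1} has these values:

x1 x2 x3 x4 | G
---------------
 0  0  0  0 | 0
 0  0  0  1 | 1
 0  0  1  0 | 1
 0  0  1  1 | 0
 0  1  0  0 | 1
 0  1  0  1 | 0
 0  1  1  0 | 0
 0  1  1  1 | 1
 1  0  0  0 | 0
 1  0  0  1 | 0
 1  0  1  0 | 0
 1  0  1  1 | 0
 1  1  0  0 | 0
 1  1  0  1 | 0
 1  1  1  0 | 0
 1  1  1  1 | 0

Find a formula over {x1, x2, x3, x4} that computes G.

G=1 on 4 inputs: (0,0,0,1), (0,0,1,0), (0,1,0,0), (0,1,1,1). Reading each as a conjunction of literals (¬x1·¬x2·¬x3·x4, ¬x1·¬x2·x3·¬x4, ¬x1·x2·¬x3·¬x4, ¬x1·x2·x3·x4) and taking the OR gives the canonical DNF.

G(x1, x2, x3, x4) = (((((not x1 and not x2) and not x3) and x4) or (((not x1 and not x2) and x3) and not x4)) or (((not x1 and x2) and not x3) and not x4)) or (((not x1 and x2) and x3) and x4)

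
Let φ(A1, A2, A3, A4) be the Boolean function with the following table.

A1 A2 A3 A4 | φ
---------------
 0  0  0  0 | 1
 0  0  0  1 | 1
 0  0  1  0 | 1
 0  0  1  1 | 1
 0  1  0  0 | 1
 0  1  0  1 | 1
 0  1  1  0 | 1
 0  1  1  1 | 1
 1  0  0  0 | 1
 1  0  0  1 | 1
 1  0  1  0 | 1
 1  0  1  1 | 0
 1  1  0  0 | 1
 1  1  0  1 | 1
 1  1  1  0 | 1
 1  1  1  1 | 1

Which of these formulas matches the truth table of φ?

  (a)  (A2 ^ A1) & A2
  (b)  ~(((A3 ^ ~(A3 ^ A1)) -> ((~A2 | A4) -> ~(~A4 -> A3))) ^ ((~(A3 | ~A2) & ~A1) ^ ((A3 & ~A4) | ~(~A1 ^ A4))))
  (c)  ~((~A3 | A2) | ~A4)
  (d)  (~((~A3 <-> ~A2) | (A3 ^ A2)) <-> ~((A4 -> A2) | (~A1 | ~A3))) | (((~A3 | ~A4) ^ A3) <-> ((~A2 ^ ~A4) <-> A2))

(a) disagrees with φ on (0,0,0,0) (formula → 0, table → 1); rule it out.
(b) disagrees with φ on (0,0,0,0) (formula → 0, table → 1); rule it out.
(c) disagrees with φ on (0,0,0,0) (formula → 0, table → 1); rule it out.
Only (d) survives; checking it on all 16 rows confirms it matches φ.

d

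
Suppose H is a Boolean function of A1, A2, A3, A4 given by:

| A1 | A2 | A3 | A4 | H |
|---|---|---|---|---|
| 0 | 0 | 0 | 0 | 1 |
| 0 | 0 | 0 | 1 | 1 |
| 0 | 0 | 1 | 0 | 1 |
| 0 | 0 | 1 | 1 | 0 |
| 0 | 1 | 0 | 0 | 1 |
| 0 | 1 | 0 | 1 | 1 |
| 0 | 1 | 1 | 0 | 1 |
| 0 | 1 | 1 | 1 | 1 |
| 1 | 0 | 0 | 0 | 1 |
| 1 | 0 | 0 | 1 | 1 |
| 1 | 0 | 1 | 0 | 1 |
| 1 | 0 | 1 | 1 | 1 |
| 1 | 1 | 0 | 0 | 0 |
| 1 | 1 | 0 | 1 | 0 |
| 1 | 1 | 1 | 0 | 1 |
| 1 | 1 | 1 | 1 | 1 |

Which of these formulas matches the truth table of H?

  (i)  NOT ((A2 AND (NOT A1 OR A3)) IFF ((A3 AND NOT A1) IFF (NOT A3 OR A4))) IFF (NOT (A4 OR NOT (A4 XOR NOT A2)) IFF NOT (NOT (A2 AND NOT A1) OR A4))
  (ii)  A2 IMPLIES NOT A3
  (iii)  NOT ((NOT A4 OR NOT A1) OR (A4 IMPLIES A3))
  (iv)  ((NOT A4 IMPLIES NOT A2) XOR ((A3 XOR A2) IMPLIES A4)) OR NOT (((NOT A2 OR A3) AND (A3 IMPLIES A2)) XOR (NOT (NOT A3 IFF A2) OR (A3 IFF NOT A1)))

(i) fails at (0,0,0,1): the formula yields 0, H is 1.
(ii) fails at (0,0,1,1): the formula yields 1, H is 0.
(iii) fails at (0,0,0,0): the formula yields 0, H is 1.
(iv) is the remaining candidate, and it agrees with H on all 16 inputs.

iv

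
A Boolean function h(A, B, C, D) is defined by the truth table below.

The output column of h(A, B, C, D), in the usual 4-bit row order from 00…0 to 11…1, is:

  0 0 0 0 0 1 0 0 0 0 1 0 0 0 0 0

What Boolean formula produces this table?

Collect the rows where h=1 — (0,1,0,1), (1,0,1,0) — and write one minterm per row: ¬A·B·¬C·D, A·¬B·C·¬D. Their union (logical OR) reproduces the table exactly.

h(A, B, C, D) = (((not A and B) and not C) and D) or (((A and not B) and C) and not D)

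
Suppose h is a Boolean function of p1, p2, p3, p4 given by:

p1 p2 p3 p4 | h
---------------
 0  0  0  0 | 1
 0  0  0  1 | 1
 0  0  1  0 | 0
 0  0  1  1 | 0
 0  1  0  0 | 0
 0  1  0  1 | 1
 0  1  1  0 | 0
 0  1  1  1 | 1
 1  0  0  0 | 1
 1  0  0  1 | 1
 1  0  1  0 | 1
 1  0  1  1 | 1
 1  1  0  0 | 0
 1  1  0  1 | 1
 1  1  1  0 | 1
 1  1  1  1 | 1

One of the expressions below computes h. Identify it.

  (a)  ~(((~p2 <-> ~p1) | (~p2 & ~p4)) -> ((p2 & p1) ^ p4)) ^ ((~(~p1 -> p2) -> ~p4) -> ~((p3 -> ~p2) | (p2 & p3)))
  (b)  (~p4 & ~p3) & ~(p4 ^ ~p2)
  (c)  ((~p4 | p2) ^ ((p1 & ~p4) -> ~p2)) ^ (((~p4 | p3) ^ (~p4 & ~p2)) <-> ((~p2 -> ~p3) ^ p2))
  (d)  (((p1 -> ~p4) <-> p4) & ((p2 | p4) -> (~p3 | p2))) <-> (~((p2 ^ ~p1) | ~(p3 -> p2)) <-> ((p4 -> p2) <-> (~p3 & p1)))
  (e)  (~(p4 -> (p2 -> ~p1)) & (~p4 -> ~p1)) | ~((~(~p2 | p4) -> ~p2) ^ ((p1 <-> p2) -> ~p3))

e

(a): at (0,0,1,0) it gives 1, but h = 0 — eliminated.
(b): at (0,0,0,0) it gives 0, but h = 1 — eliminated.
(c): at (0,0,0,0) it gives 0, but h = 1 — eliminated.
(d): at (0,0,0,0) it gives 0, but h = 1 — eliminated.
Only (e) survives; checking it on all 16 rows confirms it matches h.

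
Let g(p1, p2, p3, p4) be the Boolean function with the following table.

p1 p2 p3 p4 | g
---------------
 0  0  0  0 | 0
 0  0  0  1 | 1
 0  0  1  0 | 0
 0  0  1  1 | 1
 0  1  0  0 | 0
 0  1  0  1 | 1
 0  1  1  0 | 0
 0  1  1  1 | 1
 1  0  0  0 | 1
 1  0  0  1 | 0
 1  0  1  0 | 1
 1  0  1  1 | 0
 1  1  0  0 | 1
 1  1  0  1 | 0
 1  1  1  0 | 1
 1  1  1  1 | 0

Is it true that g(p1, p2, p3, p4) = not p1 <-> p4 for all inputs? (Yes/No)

Yes

Check the formula against g row by row:
  p1=0, p2=0, p3=0, p4=0: formula gives 0, g = 0 ✓
  p1=0, p2=0, p3=0, p4=1: formula gives 1, g = 1 ✓
  p1=0, p2=0, p3=1, p4=0: formula gives 0, g = 0 ✓
  p1=0, p2=0, p3=1, p4=1: formula gives 1, g = 1 ✓
  …and likewise for the remaining 12 rows.
No disagreement on any input; they are logically equivalent.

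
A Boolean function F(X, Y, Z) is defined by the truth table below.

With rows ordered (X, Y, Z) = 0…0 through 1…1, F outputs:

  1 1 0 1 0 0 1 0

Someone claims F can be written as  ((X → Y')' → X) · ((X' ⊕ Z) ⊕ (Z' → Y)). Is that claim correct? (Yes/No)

Yes

Evaluate ((X → Y')' → X) · ((X' ⊕ Z) ⊕ (Z' → Y)) on each row and compare to F:
  X=0, Y=0, Z=0: formula gives 1, F = 1 ✓
  X=0, Y=0, Z=1: formula gives 1, F = 1 ✓
  X=0, Y=1, Z=0: formula gives 0, F = 0 ✓
  X=0, Y=1, Z=1: formula gives 1, F = 1 ✓
  X=1, Y=0, Z=0: formula gives 0, F = 0 ✓
  …and likewise for the remaining 3 rows.
All 8 rows match — the expression computes F exactly.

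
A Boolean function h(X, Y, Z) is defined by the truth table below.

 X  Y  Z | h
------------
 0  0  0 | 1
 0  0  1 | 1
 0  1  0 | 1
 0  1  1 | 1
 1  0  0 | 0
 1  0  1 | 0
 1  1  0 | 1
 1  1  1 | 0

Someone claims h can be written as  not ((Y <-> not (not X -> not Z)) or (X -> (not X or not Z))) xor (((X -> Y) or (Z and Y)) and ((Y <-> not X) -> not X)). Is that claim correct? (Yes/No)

Evaluate not ((Y <-> not (not X -> not Z)) or (X -> (not X or not Z))) xor (((X -> Y) or (Z and Y)) and ((Y <-> not X) -> not X)) on each row and compare to h:
  X=0, Y=0, Z=0: formula gives 1, h = 1 ✓
  X=0, Y=0, Z=1: formula gives 1, h = 1 ✓
  X=0, Y=1, Z=0: formula gives 1, h = 1 ✓
  X=0, Y=1, Z=1: formula gives 1, h = 1 ✓
  X=1, Y=0, Z=0: formula gives 0, h = 0 ✓
  …and likewise for the remaining 3 rows.
All 8 rows match — the expression computes h exactly.

Yes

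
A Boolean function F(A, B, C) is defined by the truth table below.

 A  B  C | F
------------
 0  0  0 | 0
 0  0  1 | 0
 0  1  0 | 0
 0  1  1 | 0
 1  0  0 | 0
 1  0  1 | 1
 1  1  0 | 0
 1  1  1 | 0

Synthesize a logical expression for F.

F(A, B, C) = (A & ~B) & C

F is 1 on exactly one input, (1,0,1), whose minterm is A·¬B·C. So F is just that conjunction.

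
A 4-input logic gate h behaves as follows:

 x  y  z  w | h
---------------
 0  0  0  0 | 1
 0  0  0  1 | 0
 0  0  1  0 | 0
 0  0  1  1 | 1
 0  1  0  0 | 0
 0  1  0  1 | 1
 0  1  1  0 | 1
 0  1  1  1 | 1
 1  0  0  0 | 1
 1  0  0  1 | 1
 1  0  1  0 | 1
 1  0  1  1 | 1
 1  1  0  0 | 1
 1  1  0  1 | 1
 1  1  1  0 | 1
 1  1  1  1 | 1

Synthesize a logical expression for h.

h is 0 on only 3 rows — (0,0,0,1), (0,0,1,0), (0,1,0,0). Writing each as a minterm (¬x·¬y·¬z·w, ¬x·¬y·z·¬w, ¬x·y·¬z·¬w) and OR-ing them characterizes exactly where h=0, so h is the negation of that disjunction.

h(x, y, z, w) = NOT (((((NOT x AND NOT y) AND NOT z) AND w) OR (((NOT x AND NOT y) AND z) AND NOT w)) OR (((NOT x AND y) AND NOT z) AND NOT w))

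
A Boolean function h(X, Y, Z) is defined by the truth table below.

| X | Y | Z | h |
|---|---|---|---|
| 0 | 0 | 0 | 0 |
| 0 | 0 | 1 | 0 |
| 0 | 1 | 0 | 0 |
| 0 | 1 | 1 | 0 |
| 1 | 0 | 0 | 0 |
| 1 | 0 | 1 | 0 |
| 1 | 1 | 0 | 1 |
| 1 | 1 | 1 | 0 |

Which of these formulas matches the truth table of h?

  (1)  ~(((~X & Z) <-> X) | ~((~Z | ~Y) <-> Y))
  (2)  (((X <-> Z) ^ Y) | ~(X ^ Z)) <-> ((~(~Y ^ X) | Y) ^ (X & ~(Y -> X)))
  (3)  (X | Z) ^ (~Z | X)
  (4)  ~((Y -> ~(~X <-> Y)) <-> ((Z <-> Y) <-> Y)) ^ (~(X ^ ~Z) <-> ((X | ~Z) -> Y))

1

(2) disagrees with h on (0,0,1) (formula → 1, table → 0); rule it out.
(3) disagrees with h on (0,0,0) (formula → 1, table → 0); rule it out.
(4) disagrees with h on (0,0,1) (formula → 1, table → 0); rule it out.
That leaves (1). Evaluating it on every row reproduces the table of h exactly.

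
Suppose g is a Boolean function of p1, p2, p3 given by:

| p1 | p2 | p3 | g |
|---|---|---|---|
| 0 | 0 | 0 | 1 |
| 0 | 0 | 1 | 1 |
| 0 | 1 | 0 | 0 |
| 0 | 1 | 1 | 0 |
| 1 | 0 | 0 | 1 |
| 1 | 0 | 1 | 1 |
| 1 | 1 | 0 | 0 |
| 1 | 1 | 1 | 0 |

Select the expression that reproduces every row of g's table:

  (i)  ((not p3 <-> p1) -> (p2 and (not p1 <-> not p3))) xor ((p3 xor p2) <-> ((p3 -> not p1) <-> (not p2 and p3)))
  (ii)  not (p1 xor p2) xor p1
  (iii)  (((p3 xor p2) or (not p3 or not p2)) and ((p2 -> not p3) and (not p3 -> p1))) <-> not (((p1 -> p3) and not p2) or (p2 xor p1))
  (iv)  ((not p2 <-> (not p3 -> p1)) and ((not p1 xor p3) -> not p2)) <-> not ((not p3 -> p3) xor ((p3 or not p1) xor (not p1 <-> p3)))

ii

(i) disagrees with g on (0,0,0) (formula → 0, table → 1); rule it out.
(iii) disagrees with g on (0,0,1) (formula → 0, table → 1); rule it out.
(iv) disagrees with g on (0,0,1) (formula → 0, table → 1); rule it out.
(ii) is the remaining candidate, and it agrees with g on all 8 inputs.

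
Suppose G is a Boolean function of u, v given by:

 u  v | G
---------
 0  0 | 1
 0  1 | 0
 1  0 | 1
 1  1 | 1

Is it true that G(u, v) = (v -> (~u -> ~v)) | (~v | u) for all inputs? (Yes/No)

Check the formula against G row by row:
  u=0, v=0: formula gives 1, G = 1 ✓
  u=0, v=1: formula gives 0, G = 0 ✓
  u=1, v=0: formula gives 1, G = 1 ✓
  u=1, v=1: formula gives 1, G = 1 ✓
All 4 rows match — the expression computes G exactly.

Yes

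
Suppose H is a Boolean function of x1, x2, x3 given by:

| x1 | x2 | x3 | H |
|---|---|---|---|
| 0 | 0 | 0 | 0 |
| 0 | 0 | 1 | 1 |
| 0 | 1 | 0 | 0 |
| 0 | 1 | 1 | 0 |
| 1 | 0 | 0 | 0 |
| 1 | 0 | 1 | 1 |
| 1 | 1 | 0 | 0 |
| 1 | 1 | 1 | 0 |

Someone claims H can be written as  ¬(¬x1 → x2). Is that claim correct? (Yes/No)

No

Evaluate ¬(¬x1 → x2) on each row and compare to H:
  x1=0, x2=0, x3=0: formula gives 1, but H = 0 ✗
Since they disagree at (0,0,0), the expression is not a correct formula for H.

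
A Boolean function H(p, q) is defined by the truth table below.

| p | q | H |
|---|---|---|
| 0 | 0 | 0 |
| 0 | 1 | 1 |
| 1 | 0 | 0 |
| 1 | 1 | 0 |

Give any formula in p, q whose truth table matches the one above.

H(p, q) = ~p & q

1 only at (0,1): NOT p AND q.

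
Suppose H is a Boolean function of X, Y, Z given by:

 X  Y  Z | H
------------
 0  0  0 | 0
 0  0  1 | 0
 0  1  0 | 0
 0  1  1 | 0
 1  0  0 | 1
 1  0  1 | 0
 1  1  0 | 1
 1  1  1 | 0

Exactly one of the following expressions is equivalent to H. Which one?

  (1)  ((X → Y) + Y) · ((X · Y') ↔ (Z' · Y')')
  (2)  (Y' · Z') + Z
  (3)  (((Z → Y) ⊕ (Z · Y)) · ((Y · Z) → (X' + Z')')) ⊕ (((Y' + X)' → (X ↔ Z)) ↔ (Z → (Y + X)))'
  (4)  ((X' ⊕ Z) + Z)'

4

(1) disagrees with H on (0,0,0) (formula → 1, table → 0); rule it out.
(2) disagrees with H on (0,0,0) (formula → 1, table → 0); rule it out.
(3) disagrees with H on (0,0,0) (formula → 1, table → 0); rule it out.
That leaves (4). Evaluating it on every row reproduces the table of H exactly.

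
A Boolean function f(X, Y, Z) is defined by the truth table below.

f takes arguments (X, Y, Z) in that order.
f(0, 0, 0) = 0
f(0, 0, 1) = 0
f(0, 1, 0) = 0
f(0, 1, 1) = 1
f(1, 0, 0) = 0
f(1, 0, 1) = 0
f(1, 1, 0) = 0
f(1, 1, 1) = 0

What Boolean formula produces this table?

Only row (0,1,1) gives 1. That row's minterm ¬X·Y·Z is f directly.

f(X, Y, Z) = (not X and Y) and Z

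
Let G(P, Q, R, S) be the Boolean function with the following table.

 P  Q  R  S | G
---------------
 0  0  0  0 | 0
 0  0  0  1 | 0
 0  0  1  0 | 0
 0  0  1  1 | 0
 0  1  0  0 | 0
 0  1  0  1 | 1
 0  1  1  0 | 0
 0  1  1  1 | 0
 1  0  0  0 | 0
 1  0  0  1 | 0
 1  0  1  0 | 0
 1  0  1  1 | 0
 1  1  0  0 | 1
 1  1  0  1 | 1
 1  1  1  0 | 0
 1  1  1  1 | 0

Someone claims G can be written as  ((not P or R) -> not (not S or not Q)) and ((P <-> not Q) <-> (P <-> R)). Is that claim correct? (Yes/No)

Check the formula against G row by row:
  P=0, Q=0, R=0, S=0: formula gives 0, G = 0 ✓
  P=0, Q=0, R=0, S=1: formula gives 0, G = 0 ✓
  P=0, Q=0, R=1, S=0: formula gives 0, G = 0 ✓
  P=0, Q=0, R=1, S=1: formula gives 0, G = 0 ✓
  …and likewise for the remaining 12 rows.
Every row agrees, so the formula is equivalent.

Yes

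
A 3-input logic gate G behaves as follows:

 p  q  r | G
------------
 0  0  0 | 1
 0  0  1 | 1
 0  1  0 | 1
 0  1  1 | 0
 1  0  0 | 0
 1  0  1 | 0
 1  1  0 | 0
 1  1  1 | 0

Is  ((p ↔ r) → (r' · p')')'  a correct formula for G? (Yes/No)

No

Check the formula against G row by row:
  p=0, q=0, r=0: formula gives 1, G = 1 ✓
  p=0, q=0, r=1: formula gives 0, but G = 1 ✗
Since they disagree at (0,0,1), the expression is not a correct formula for G.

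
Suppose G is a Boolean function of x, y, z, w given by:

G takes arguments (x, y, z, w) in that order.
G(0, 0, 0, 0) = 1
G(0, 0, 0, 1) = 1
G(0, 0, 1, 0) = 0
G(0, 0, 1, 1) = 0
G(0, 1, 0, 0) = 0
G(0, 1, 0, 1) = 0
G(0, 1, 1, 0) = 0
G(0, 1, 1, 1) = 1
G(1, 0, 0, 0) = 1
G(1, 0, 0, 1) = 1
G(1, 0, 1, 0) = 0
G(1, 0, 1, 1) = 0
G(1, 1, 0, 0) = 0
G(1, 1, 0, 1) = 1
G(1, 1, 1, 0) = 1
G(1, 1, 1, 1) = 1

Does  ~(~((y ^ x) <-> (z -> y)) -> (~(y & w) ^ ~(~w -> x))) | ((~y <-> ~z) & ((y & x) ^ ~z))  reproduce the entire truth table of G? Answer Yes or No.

Evaluate ~(~((y ^ x) <-> (z -> y)) -> (~(y & w) ^ ~(~w -> x))) | ((~y <-> ~z) & ((y & x) ^ ~z)) on each row and compare to G:
  x=0, y=0, z=0, w=0: formula gives 1, G = 1 ✓
  x=0, y=0, z=0, w=1: formula gives 1, G = 1 ✓
  x=0, y=0, z=1, w=0: formula gives 0, G = 0 ✓
  x=0, y=0, z=1, w=1: formula gives 0, G = 0 ✓
  …
  x=0, y=1, z=1, w=1: formula gives 0, but G = 1 ✗
Since they disagree at (0,1,1,1), the expression is not a correct formula for G.

No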